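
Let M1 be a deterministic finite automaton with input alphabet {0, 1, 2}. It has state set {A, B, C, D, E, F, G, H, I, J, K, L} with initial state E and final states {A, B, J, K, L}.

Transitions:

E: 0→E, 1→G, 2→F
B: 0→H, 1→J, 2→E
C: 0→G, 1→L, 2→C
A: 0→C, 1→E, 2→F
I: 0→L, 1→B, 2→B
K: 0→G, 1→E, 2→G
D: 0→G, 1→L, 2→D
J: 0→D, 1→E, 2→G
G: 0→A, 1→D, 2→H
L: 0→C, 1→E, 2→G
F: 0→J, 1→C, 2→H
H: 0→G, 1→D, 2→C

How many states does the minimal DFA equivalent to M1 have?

5

Reachable states from the start: {A,C,D,E,F,G,H,J,L}. Unreachable: {B,I,K} — drop them.
Start with accepting vs non-accepting: {A,J,L} | {C,D,E,F,G,H}.
Refine {C,D,E,F,G,H} on symbol 0: members go to different blocks, giving {C,D,E,H} and {F,G}.
Refine {C,D,E,H} on symbol 0: members go to different blocks, giving {C,D,H} and {E}.
Split {C,D,H} by δ(·,1) → {C,D} and {H}.
No further refinement is possible. Final partition (5 blocks): {A,J,L} | {C,D} | {F,G} | {E} | {H}.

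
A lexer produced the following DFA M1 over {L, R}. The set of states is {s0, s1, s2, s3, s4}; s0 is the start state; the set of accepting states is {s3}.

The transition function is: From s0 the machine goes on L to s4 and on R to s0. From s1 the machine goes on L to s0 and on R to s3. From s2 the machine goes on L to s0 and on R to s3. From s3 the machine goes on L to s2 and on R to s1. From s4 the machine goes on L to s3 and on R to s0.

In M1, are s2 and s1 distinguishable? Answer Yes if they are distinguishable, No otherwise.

Start with accepting vs non-accepting: {s3} | {s0,s1,s2,s4}.
Split {s0,s1,s2,s4} by δ(·,L) → {s0,s1,s2} and {s4}.
On input L, block {s0,s1,s2} splits into {s1,s2} and {s0}.
Stable partition: {s3} | {s1,s2} | {s4} | {s0} — 4 equivalence classes.
s2 and s1 lie in the same block of the stable partition, so they are equivalent — no string distinguishes them.

No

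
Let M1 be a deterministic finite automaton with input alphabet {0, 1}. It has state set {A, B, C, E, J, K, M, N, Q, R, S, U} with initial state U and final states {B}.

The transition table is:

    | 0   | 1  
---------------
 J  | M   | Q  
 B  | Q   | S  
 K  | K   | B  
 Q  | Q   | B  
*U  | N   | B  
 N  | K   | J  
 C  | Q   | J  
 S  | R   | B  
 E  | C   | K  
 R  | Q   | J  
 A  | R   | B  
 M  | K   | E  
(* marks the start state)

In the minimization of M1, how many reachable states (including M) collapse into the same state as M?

4

First remove the unreachable states {A}; 11 states remain.
Start with accepting vs non-accepting: {B} | {C,E,J,K,M,N,Q,R,S,U}.
On input 1, block {C,E,J,K,M,N,Q,R,S,U} splits into {C,E,J,M,N,R} and {K,Q,S,U}.
Refine {C,E,J,M,N,R} on symbol 0: members go to different blocks, giving {C,M,N,R} and {E,J}.
Split {K,Q,S,U} by δ(·,0) → {S,U} and {K,Q}.
No further refinement is possible. Final partition (5 blocks): {B} | {C,M,N,R} | {S,U} | {E,J} | {K,Q}.
The equivalence class containing M is {C,M,N,R}, of size 4.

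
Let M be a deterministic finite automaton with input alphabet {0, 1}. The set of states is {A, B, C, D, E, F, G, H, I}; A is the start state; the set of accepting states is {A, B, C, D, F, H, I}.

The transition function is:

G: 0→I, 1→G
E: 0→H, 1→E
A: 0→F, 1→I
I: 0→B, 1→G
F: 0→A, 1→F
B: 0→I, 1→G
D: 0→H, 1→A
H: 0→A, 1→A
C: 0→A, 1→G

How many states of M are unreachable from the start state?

Starting at A and following transitions, the reachable set is {A, B, F, G, I}. That leaves C, D, E, H unreachable — 4 in total.

4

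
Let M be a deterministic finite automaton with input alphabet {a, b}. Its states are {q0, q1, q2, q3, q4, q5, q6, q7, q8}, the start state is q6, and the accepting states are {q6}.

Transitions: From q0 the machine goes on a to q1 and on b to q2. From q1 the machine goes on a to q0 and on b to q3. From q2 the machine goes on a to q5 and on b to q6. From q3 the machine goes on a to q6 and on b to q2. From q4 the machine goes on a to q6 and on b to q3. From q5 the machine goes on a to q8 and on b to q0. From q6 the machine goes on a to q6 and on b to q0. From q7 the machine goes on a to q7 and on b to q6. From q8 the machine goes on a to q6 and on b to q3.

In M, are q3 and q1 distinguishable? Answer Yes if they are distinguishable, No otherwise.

Yes

Reachable states from the start: {q0,q1,q2,q3,q5,q6,q8}. Unreachable: {q4,q7} — drop them.
P0 = {q6} | {q0,q1,q2,q3,q5,q8}.
Split {q0,q1,q2,q3,q5,q8} by δ(·,a) → {q0,q1,q2,q5} and {q3,q8}.
Refine {q0,q1,q2,q5} on symbol a: members go to different blocks, giving {q0,q1,q2} and {q5}.
On input a, block {q0,q1,q2} splits into {q0,q1} and {q2}.
Refine {q0,q1} on symbol b: members go to different blocks, giving {q0} and {q1}.
Split {q3,q8} by δ(·,b) → {q3} and {q8}.
Stable partition: {q6} | {q0} | {q3} | {q5} | {q2} | {q1} | {q8} — 7 equivalence classes.
q3 and q1 end up in different blocks, so they are distinguishable. For instance, the string 'a' is accepted from only q3.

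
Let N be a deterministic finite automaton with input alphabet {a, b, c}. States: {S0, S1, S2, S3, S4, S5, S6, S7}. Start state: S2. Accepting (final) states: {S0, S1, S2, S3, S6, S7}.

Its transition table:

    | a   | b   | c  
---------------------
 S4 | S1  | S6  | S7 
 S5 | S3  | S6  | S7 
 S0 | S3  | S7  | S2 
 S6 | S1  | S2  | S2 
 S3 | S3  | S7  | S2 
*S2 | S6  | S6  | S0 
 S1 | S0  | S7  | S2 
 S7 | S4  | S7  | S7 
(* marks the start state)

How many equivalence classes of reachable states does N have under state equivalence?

5

States {S5} cannot be reached from the start state, so discard them.
Initial partition by acceptance: {S0,S1,S2,S3,S6,S7} | {S4}.
Split {S0,S1,S2,S3,S6,S7} by δ(·,a) → {S0,S1,S2,S3,S6} and {S7}.
Refine {S0,S1,S2,S3,S6} on symbol b: members go to different blocks, giving {S0,S1,S3} and {S2,S6}.
On input a, block {S2,S6} splits into {S2} and {S6}.
No further refinement is possible. Final partition (5 blocks): {S0,S1,S3} | {S4} | {S7} | {S2} | {S6}.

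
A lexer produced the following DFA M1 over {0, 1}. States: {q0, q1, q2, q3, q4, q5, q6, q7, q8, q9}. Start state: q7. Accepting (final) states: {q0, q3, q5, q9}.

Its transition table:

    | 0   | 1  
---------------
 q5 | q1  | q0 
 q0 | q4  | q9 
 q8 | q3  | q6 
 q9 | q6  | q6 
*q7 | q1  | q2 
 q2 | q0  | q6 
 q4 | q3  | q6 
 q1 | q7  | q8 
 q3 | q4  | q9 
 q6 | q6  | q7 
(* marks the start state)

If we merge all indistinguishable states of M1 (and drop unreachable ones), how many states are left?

5

Reachable states from the start: {q0,q1,q2,q3,q4,q6,q7,q8,q9}. Unreachable: {q5} — drop them.
Initial partition by acceptance: {q0,q3,q9} | {q1,q2,q4,q6,q7,q8}.
Refine {q0,q3,q9} on symbol 1: members go to different blocks, giving {q0,q3} and {q9}.
Refine {q1,q2,q4,q6,q7,q8} on symbol 0: members go to different blocks, giving {q1,q6,q7} and {q2,q4,q8}.
On input 1, block {q1,q6,q7} splits into {q1,q7} and {q6}.
The partition is now stable with 5 blocks: {q0,q3} | {q1,q7} | {q9} | {q2,q4,q8} | {q6}.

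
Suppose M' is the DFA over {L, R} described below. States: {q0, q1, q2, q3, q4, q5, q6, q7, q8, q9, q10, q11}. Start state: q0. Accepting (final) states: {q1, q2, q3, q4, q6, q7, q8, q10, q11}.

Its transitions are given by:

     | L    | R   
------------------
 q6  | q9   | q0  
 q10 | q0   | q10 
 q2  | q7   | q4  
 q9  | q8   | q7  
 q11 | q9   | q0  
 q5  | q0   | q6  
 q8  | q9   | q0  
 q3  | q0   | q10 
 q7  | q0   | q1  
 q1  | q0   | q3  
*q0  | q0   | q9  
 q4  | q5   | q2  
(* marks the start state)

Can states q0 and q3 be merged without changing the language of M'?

No

Reachable states from the start: {q0,q1,q3,q7,q8,q9,q10}. Unreachable: {q2,q4,q5,q6,q11} — drop them.
P0 = {q1,q3,q7,q8,q10} | {q0,q9}.
Refine {q1,q3,q7,q8,q10} on symbol R: members go to different blocks, giving {q1,q3,q7,q10} and {q8}.
Refine {q0,q9} on symbol L: members go to different blocks, giving {q0} and {q9}.
The partition is now stable with 4 blocks: {q1,q3,q7,q10} | {q0} | {q8} | {q9}.
q0 and q3 end up in different blocks, so they are distinguishable. For instance, the string 'ε' is accepted from only q3.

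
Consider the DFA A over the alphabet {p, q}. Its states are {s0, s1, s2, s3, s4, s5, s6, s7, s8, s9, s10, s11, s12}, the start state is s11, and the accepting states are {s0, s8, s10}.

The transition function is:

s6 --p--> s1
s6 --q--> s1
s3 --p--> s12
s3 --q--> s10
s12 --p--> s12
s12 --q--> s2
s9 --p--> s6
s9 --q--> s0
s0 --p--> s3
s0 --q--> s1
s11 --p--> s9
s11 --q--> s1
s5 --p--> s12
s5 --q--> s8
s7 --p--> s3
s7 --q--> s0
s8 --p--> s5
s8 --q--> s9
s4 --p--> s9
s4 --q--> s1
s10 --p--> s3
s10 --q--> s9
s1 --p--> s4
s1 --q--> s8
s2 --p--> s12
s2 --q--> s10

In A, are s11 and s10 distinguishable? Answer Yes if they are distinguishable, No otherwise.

Yes

First remove the unreachable states {s7}; 12 states remain.
Initial partition by acceptance: {s0,s8,s10} | {s1,s2,s3,s4,s5,s6,s9,s11,s12}.
Refine {s1,s2,s3,s4,s5,s6,s9,s11,s12} on symbol q: members go to different blocks, giving {s1,s2,s3,s5,s9} and {s4,s6,s11,s12}.
Refine {s4,s6,s11,s12} on symbol p: members go to different blocks, giving {s4,s6,s11} and {s12}.
Refine {s1,s2,s3,s5,s9} on symbol p: members go to different blocks, giving {s2,s3,s5} and {s1,s9}.
Stable partition: {s0,s8,s10} | {s2,s3,s5} | {s4,s6,s11} | {s12} | {s1,s9} — 5 equivalence classes.
s11 and s10 end up in different blocks, so they are distinguishable. For instance, the string 'ε' is accepted from only s10.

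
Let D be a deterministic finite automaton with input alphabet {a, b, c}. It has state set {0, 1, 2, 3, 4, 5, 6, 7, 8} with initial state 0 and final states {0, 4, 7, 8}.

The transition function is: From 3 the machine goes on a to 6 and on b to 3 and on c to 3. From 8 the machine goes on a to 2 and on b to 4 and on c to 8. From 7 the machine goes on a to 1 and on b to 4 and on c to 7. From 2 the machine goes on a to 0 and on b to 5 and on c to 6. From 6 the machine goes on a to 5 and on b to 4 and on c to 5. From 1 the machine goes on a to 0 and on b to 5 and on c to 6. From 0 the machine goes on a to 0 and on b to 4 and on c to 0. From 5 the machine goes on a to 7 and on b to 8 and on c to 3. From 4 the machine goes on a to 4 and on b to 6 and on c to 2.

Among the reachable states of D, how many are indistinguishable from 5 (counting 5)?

All states are reachable from the start state.
P0 = {0,4,7,8} | {1,2,3,5,6}.
Refine {0,4,7,8} on symbol a: members go to different blocks, giving {0,4} and {7,8}.
On input b, block {0,4} splits into {0} and {4}.
On input a, block {1,2,3,5,6} splits into {1,2} and {3,6} and {5}.
On input a, block {3,6} splits into {3} and {6}.
Stable partition: {0} | {1,2} | {7,8} | {4} | {3} | {5} | {6} — 7 equivalence classes.
The equivalence class containing 5 is {5}, of size 1.

1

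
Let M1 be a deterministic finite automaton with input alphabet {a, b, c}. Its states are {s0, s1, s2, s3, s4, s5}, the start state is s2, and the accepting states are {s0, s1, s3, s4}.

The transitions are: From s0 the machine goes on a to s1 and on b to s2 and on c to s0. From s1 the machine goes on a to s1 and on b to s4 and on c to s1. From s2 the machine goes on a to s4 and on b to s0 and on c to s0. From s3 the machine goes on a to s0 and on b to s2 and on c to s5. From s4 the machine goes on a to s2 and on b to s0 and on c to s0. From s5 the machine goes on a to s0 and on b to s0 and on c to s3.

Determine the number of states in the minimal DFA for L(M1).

First remove the unreachable states {s3,s5}; 4 states remain.
Start with accepting vs non-accepting: {s0,s1,s4} | {s2}.
On input a, block {s0,s1,s4} splits into {s0,s1} and {s4}.
Refine {s0,s1} on symbol b: members go to different blocks, giving {s0} and {s1}.
No further refinement is possible. Final partition (4 blocks): {s0} | {s2} | {s4} | {s1}.

4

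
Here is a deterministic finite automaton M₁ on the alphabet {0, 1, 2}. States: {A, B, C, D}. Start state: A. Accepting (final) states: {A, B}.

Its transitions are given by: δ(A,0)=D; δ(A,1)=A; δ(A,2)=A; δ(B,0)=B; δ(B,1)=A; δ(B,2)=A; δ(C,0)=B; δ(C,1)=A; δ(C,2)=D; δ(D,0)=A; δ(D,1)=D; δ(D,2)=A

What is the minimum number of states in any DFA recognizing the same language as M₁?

States {B,C} cannot be reached from the start state, so discard them.
Start with accepting vs non-accepting: {A} | {D}.
The partition is now stable with 2 blocks: {A} | {D}.

2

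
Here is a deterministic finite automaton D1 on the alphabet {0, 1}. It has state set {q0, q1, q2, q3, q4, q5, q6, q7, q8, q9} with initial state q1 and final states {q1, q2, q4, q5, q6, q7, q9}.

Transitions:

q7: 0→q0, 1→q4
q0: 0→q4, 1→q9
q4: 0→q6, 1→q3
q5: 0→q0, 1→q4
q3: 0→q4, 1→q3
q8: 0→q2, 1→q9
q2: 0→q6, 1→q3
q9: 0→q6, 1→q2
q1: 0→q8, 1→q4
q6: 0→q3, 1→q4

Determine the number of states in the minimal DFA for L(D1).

States {q0,q5,q7} cannot be reached from the start state, so discard them.
Initial partition by acceptance: {q1,q2,q4,q6,q9} | {q3,q8}.
Split {q1,q2,q4,q6,q9} by δ(·,0) → {q2,q4,q9} and {q1,q6}.
Refine {q2,q4,q9} on symbol 1: members go to different blocks, giving {q2,q4} and {q9}.
Refine {q3,q8} on symbol 1: members go to different blocks, giving {q3} and {q8}.
On input 0, block {q1,q6} splits into {q1} and {q6}.
Stable partition: {q2,q4} | {q3} | {q1} | {q9} | {q8} | {q6} — 6 equivalence classes.

6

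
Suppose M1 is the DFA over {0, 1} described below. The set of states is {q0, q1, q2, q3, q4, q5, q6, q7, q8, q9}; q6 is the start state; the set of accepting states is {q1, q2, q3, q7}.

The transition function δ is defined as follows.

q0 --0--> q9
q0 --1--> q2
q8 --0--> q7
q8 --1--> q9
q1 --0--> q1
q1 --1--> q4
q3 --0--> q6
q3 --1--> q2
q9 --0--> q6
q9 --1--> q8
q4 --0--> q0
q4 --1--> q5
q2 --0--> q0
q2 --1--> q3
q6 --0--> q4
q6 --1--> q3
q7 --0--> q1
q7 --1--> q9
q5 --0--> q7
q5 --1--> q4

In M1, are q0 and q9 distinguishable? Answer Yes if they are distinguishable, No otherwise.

All states are reachable from the start state.
Start with accepting vs non-accepting: {q1,q2,q3,q7} | {q0,q4,q5,q6,q8,q9}.
Refine {q1,q2,q3,q7} on symbol 0: members go to different blocks, giving {q1,q7} and {q2,q3}.
Split {q0,q4,q5,q6,q8,q9} by δ(·,0) → {q0,q4,q6,q9} and {q5,q8}.
Refine {q0,q4,q6,q9} on symbol 1: members go to different blocks, giving {q0,q6} and {q4,q9}.
The partition is now stable with 5 blocks: {q1,q7} | {q0,q6} | {q2,q3} | {q5,q8} | {q4,q9}.
q0 and q9 end up in different blocks, so they are distinguishable. For instance, the string '1' is accepted from only q0.

Yes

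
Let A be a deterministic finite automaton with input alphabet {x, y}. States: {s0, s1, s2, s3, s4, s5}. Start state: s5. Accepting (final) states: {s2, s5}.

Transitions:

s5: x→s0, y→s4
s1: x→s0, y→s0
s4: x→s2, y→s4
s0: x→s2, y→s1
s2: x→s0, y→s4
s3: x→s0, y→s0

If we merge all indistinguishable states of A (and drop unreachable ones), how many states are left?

4

First remove the unreachable states {s3}; 5 states remain.
Initial partition by acceptance: {s2,s5} | {s0,s1,s4}.
Split {s0,s1,s4} by δ(·,x) → {s0,s4} and {s1}.
Split {s0,s4} by δ(·,y) → {s0} and {s4}.
The partition is now stable with 4 blocks: {s2,s5} | {s0} | {s1} | {s4}.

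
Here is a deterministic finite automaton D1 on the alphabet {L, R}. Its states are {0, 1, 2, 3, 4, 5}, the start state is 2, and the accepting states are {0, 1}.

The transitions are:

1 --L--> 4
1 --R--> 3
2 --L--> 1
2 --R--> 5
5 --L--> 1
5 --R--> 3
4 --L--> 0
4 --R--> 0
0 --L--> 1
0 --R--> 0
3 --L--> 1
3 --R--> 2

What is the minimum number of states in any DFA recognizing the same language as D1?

All states are reachable from the start state.
Initial partition by acceptance: {0,1} | {2,3,4,5}.
Split {0,1} by δ(·,L) → {0} and {1}.
Refine {2,3,4,5} on symbol L: members go to different blocks, giving {2,3,5} and {4}.
Stable partition: {0} | {2,3,5} | {1} | {4} — 4 equivalence classes.

4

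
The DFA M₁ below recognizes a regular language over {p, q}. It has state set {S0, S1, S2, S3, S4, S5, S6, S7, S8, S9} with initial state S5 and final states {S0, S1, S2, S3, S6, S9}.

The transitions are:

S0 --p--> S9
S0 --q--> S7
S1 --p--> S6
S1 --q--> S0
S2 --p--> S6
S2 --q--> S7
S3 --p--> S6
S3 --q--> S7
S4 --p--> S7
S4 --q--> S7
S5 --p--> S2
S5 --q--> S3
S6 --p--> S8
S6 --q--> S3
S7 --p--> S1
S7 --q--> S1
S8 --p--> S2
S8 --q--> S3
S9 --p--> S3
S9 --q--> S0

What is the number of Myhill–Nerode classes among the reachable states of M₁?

First remove the unreachable states {S4}; 9 states remain.
P0 = {S0,S1,S2,S3,S6,S9} | {S5,S7,S8}.
On input p, block {S0,S1,S2,S3,S6,S9} splits into {S0,S1,S2,S3,S9} and {S6}.
Split {S0,S1,S2,S3,S9} by δ(·,p) → {S1,S2,S3} and {S0,S9}.
Refine {S1,S2,S3} on symbol q: members go to different blocks, giving {S2,S3} and {S1}.
Refine {S5,S7,S8} on symbol p: members go to different blocks, giving {S5,S8} and {S7}.
On input p, block {S0,S9} splits into {S0} and {S9}.
The partition is now stable with 7 blocks: {S2,S3} | {S5,S8} | {S6} | {S0} | {S1} | {S7} | {S9}.

7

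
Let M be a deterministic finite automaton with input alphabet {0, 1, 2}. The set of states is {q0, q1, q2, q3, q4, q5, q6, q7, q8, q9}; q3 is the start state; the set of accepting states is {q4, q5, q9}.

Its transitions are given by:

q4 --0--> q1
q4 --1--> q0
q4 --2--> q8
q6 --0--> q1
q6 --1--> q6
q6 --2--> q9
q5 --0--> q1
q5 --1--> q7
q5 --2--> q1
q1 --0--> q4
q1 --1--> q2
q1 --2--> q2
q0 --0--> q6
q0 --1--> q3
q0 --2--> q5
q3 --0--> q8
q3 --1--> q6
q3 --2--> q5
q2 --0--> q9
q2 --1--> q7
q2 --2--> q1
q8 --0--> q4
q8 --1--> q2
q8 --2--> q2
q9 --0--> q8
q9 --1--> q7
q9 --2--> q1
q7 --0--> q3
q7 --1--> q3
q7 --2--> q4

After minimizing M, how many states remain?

P0 = {q4,q5,q9} | {q0,q1,q2,q3,q6,q7,q8}.
On input 0, block {q0,q1,q2,q3,q6,q7,q8} splits into {q0,q3,q6,q7} and {q1,q2,q8}.
Split {q0,q3,q6,q7} by δ(·,0) → {q0,q7} and {q3,q6}.
On input 1, block {q1,q2,q8} splits into {q1,q8} and {q2}.
The partition is now stable with 5 blocks: {q4,q5,q9} | {q0,q7} | {q1,q8} | {q3,q6} | {q2}.

5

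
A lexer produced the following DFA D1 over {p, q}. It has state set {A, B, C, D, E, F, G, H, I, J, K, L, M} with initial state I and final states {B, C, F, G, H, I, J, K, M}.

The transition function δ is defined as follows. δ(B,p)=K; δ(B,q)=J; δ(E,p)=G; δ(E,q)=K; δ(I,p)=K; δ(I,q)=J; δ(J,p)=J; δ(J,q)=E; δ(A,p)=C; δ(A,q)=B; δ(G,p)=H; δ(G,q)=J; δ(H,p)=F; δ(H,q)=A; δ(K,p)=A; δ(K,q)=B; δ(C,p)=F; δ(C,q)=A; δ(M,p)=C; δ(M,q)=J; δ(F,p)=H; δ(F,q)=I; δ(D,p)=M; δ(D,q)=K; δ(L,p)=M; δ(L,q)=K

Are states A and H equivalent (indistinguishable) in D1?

First remove the unreachable states {D,L,M}; 10 states remain.
P0 = {B,C,F,G,H,I,J,K} | {A,E}.
On input p, block {B,C,F,G,H,I,J,K} splits into {B,C,F,G,H,I,J} and {K}.
On input p, block {B,C,F,G,H,I,J} splits into {C,F,G,H,J} and {B,I}.
On input q, block {C,F,G,H,J} splits into {C,H,J} and {F} and {G}.
Refine {C,H,J} on symbol p: members go to different blocks, giving {C,H} and {J}.
Refine {A,E} on symbol p: members go to different blocks, giving {A} and {E}.
No further refinement is possible. Final partition (8 blocks): {C,H} | {A} | {K} | {B,I} | {F} | {G} | {J} | {E}.
A and H end up in different blocks, so they are distinguishable. For instance, the string 'ε' is accepted from only H.

No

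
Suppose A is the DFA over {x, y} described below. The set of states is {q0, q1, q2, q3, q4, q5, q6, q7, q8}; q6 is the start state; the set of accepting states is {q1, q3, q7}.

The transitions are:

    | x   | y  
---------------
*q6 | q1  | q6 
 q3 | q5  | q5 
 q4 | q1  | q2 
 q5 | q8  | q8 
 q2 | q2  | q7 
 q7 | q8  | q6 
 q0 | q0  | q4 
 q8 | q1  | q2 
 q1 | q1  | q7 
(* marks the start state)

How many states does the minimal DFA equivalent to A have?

5

First remove the unreachable states {q0,q3,q4,q5}; 5 states remain.
Initial partition by acceptance: {q1,q7} | {q2,q6,q8}.
Split {q1,q7} by δ(·,x) → {q1} and {q7}.
On input x, block {q2,q6,q8} splits into {q6,q8} and {q2}.
Refine {q6,q8} on symbol y: members go to different blocks, giving {q6} and {q8}.
Stable partition: {q1} | {q6} | {q7} | {q2} | {q8} — 5 equivalence classes.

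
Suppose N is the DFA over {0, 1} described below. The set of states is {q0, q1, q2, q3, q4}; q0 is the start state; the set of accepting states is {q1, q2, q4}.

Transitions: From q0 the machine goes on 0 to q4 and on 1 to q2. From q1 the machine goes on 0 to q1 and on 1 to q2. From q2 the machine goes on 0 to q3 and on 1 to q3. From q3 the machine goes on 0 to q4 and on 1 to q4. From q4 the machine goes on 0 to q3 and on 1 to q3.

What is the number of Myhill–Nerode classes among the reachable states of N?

2

First remove the unreachable states {q1}; 4 states remain.
Initial partition by acceptance: {q2,q4} | {q0,q3}.
No further refinement is possible. Final partition (2 blocks): {q2,q4} | {q0,q3}.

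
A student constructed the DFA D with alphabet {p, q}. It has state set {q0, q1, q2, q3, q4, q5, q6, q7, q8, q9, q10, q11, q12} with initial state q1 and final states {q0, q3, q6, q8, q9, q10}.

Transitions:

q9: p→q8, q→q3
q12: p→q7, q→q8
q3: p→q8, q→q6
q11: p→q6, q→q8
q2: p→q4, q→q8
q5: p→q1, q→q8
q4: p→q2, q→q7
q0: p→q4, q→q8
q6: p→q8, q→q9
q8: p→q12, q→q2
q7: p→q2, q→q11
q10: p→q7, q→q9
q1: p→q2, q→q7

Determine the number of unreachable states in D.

No path from q1 leads to q0, q5, q10; the other 10 states are all reachable.

3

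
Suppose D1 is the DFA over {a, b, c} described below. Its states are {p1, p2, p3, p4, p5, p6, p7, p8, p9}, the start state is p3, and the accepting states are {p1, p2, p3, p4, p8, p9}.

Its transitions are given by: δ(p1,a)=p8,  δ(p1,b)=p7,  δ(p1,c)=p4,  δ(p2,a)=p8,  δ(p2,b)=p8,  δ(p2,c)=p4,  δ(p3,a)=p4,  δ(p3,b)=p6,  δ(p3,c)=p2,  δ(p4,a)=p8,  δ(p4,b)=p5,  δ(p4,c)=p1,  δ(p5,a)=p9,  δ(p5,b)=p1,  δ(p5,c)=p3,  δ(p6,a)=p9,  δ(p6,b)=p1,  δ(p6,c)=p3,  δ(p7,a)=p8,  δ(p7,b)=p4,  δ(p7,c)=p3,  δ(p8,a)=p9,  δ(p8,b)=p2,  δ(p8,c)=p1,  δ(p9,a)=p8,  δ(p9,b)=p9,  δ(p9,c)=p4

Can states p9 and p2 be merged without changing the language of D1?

P0 = {p1,p2,p3,p4,p8,p9} | {p5,p6,p7}.
On input b, block {p1,p2,p3,p4,p8,p9} splits into {p1,p3,p4} and {p2,p8,p9}.
Split {p1,p3,p4} by δ(·,a) → {p1,p4} and {p3}.
Stable partition: {p1,p4} | {p5,p6,p7} | {p2,p8,p9} | {p3} — 4 equivalence classes.
p9 and p2 lie in the same block of the stable partition, so they are equivalent — no string distinguishes them.

Yes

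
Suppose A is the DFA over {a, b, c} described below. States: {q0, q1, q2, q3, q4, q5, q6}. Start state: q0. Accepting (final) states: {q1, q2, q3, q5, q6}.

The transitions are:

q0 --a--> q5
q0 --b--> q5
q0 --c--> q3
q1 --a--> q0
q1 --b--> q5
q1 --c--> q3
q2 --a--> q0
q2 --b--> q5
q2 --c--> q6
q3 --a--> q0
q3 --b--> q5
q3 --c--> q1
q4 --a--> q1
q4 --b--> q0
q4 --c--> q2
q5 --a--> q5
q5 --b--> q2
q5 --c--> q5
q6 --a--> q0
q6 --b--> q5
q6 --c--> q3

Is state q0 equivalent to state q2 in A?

No

States {q4} cannot be reached from the start state, so discard them.
Initial partition by acceptance: {q1,q2,q3,q5,q6} | {q0}.
Refine {q1,q2,q3,q5,q6} on symbol a: members go to different blocks, giving {q1,q2,q3,q6} and {q5}.
Stable partition: {q1,q2,q3,q6} | {q0} | {q5} — 3 equivalence classes.
q0 and q2 end up in different blocks, so they are distinguishable. For instance, the string 'ε' is accepted from only q2.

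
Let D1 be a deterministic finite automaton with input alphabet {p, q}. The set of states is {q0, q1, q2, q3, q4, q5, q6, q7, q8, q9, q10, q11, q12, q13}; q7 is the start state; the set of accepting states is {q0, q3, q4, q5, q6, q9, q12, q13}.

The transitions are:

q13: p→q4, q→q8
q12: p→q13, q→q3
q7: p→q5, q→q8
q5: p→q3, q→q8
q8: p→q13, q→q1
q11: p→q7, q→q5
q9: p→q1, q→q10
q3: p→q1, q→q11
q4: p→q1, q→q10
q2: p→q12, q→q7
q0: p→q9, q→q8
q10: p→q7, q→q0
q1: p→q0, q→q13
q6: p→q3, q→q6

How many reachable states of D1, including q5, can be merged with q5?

3

States {q2,q6,q12} cannot be reached from the start state, so discard them.
P0 = {q0,q3,q4,q5,q9,q13} | {q1,q7,q8,q10,q11}.
Split {q0,q3,q4,q5,q9,q13} by δ(·,p) → {q0,q5,q13} and {q3,q4,q9}.
On input p, block {q1,q7,q8,q10,q11} splits into {q1,q7,q8} and {q10,q11}.
Refine {q1,q7,q8} on symbol q: members go to different blocks, giving {q7,q8} and {q1}.
Refine {q7,q8} on symbol q: members go to different blocks, giving {q7} and {q8}.
The partition is now stable with 6 blocks: {q0,q5,q13} | {q7} | {q3,q4,q9} | {q10,q11} | {q1} | {q8}.
State q5 belongs to the block {q0,q5,q13}, which has 3 states.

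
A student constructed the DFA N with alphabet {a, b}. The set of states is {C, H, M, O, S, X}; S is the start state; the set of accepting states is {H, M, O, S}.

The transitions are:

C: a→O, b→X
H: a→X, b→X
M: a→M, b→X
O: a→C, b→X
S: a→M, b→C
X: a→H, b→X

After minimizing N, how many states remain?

3

Every state is reachable, so we keep all 6.
Initial partition by acceptance: {H,M,O,S} | {C,X}.
Split {H,M,O,S} by δ(·,a) → {H,O} and {M,S}.
Stable partition: {H,O} | {C,X} | {M,S} — 3 equivalence classes.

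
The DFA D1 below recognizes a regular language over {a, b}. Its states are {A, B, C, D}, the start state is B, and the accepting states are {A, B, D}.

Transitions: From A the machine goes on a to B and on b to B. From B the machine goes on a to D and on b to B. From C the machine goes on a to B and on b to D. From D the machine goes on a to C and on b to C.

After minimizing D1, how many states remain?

States {A} cannot be reached from the start state, so discard them.
Initial partition by acceptance: {B,D} | {C}.
On input a, block {B,D} splits into {B} and {D}.
The partition is now stable with 3 blocks: {B} | {C} | {D}.

3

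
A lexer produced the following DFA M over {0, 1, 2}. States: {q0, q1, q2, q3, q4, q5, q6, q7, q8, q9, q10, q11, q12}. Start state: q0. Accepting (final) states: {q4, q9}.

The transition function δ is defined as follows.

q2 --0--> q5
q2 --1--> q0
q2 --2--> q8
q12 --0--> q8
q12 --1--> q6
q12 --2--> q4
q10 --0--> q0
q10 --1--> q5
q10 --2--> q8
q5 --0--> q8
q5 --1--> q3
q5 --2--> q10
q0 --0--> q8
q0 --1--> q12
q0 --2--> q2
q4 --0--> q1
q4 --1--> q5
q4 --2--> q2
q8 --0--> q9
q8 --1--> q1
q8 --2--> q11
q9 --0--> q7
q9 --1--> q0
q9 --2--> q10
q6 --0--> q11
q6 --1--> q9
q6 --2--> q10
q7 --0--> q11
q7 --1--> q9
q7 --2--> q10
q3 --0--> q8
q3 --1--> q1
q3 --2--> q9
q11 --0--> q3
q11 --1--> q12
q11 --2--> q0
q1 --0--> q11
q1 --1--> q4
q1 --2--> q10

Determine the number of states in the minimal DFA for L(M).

Initial partition by acceptance: {q4,q9} | {q0,q1,q2,q3,q5,q6,q7,q8,q10,q11,q12}.
On input 0, block {q0,q1,q2,q3,q5,q6,q7,q8,q10,q11,q12} splits into {q0,q1,q2,q3,q5,q6,q7,q10,q11,q12} and {q8}.
Split {q0,q1,q2,q3,q5,q6,q7,q10,q11,q12} by δ(·,0) → {q1,q2,q6,q7,q10,q11} and {q0,q3,q5,q12}.
Split {q1,q2,q6,q7,q10,q11} by δ(·,0) → {q1,q6,q7} and {q2,q10,q11}.
Split {q0,q3,q5,q12} by δ(·,1) → {q0,q5} and {q3,q12}.
Split {q2,q10,q11} by δ(·,0) → {q2,q10} and {q11}.
The partition is now stable with 7 blocks: {q4,q9} | {q1,q6,q7} | {q8} | {q0,q5} | {q2,q10} | {q3,q12} | {q11}.

7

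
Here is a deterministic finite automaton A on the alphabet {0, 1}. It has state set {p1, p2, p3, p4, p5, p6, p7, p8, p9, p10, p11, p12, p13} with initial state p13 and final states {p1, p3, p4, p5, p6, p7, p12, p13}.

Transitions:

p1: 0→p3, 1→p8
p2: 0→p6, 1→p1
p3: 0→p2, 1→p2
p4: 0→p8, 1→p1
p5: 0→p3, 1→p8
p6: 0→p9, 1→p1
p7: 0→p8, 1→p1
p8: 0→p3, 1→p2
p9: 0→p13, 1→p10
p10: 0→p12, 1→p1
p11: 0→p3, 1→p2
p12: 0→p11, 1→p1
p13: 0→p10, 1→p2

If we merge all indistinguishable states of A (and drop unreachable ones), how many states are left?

First remove the unreachable states {p4,p5,p7}; 10 states remain.
P0 = {p1,p3,p6,p12,p13} | {p2,p8,p9,p10,p11}.
On input 0, block {p1,p3,p6,p12,p13} splits into {p3,p6,p12,p13} and {p1}.
Split {p3,p6,p12,p13} by δ(·,1) → {p3,p13} and {p6,p12}.
Refine {p2,p8,p9,p10,p11} on symbol 0: members go to different blocks, giving {p8,p9,p11} and {p2,p10}.
The partition is now stable with 5 blocks: {p3,p13} | {p8,p9,p11} | {p1} | {p6,p12} | {p2,p10}.

5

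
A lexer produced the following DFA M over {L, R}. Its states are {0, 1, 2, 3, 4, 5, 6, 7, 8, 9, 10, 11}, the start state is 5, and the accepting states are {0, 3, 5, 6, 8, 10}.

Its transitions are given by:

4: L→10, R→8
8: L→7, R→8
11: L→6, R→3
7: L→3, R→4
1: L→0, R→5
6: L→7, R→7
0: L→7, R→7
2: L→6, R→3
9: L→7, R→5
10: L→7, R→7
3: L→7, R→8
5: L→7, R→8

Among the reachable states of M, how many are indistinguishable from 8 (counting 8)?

3

Reachable states from the start: {3,4,5,7,8,10}. Unreachable: {0,1,2,6,9,11} — drop them.
Initial partition by acceptance: {3,5,8,10} | {4,7}.
On input R, block {3,5,8,10} splits into {3,5,8} and {10}.
On input L, block {4,7} splits into {4} and {7}.
No further refinement is possible. Final partition (4 blocks): {3,5,8} | {4} | {10} | {7}.
State 8 belongs to the block {3,5,8}, which has 3 states.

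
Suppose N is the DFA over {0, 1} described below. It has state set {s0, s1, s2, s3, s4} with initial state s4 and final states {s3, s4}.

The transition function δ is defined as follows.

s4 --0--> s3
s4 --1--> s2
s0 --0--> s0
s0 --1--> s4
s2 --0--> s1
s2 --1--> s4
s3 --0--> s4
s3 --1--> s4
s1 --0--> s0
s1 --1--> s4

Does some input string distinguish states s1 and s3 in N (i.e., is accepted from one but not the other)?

Yes

Every state is reachable, so we keep all 5.
Initial partition by acceptance: {s3,s4} | {s0,s1,s2}.
Refine {s3,s4} on symbol 1: members go to different blocks, giving {s3} and {s4}.
The partition is now stable with 3 blocks: {s3} | {s0,s1,s2} | {s4}.
s1 and s3 end up in different blocks, so they are distinguishable. For instance, the string 'ε' is accepted from only s3.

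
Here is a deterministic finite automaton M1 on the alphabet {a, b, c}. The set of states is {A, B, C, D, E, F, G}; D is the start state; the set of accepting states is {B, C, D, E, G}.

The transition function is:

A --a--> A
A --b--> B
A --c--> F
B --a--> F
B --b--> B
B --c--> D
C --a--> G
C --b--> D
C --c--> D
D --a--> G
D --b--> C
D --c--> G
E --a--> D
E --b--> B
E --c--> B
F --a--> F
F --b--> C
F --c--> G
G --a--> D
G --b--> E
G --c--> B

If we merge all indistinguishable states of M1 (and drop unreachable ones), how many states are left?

First remove the unreachable states {A}; 6 states remain.
Initial partition by acceptance: {B,C,D,E,G} | {F}.
On input a, block {B,C,D,E,G} splits into {C,D,E,G} and {B}.
Split {C,D,E,G} by δ(·,b) → {C,D,G} and {E}.
On input b, block {C,D,G} splits into {C,D} and {G}.
On input c, block {C,D} splits into {C} and {D}.
The partition is now stable with 6 blocks: {C} | {F} | {B} | {E} | {G} | {D}.

6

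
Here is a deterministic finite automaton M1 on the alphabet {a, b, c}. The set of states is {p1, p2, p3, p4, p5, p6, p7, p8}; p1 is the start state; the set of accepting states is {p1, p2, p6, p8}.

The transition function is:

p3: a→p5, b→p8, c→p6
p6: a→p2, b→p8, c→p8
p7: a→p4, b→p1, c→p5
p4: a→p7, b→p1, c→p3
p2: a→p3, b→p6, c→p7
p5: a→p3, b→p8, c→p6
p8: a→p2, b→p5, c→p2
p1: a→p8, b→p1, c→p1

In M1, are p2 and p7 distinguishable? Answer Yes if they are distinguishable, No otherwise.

Every state is reachable, so we keep all 8.
Initial partition by acceptance: {p1,p2,p6,p8} | {p3,p4,p5,p7}.
Refine {p1,p2,p6,p8} on symbol a: members go to different blocks, giving {p1,p6,p8} and {p2}.
Split {p1,p6,p8} by δ(·,a) → {p6,p8} and {p1}.
Refine {p6,p8} on symbol b: members go to different blocks, giving {p6} and {p8}.
Refine {p3,p4,p5,p7} on symbol b: members go to different blocks, giving {p3,p5} and {p4,p7}.
Stable partition: {p6} | {p3,p5} | {p2} | {p1} | {p8} | {p4,p7} — 6 equivalence classes.
p2 and p7 end up in different blocks, so they are distinguishable. For instance, the string 'ε' is accepted from only p2.

Yes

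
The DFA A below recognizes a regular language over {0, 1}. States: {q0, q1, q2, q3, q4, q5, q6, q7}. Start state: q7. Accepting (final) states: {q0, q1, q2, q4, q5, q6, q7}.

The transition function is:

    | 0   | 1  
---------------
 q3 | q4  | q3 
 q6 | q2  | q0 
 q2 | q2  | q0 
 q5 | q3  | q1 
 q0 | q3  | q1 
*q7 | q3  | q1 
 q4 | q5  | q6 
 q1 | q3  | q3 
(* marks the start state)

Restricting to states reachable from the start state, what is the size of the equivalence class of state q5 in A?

Every state is reachable, so we keep all 8.
Initial partition by acceptance: {q0,q1,q2,q4,q5,q6,q7} | {q3}.
Refine {q0,q1,q2,q4,q5,q6,q7} on symbol 0: members go to different blocks, giving {q0,q1,q5,q7} and {q2,q4,q6}.
On input 1, block {q0,q1,q5,q7} splits into {q0,q5,q7} and {q1}.
On input 0, block {q2,q4,q6} splits into {q2,q6} and {q4}.
Stable partition: {q0,q5,q7} | {q3} | {q2,q6} | {q1} | {q4} — 5 equivalence classes.
State q5 belongs to the block {q0,q5,q7}, which has 3 states.

3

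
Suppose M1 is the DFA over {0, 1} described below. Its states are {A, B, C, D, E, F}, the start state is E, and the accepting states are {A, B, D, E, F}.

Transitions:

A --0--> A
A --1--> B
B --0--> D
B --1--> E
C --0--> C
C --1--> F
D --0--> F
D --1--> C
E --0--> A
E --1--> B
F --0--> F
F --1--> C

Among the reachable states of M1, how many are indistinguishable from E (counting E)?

2

Every state is reachable, so we keep all 6.
Start with accepting vs non-accepting: {A,B,D,E,F} | {C}.
On input 1, block {A,B,D,E,F} splits into {A,B,E} and {D,F}.
Refine {A,B,E} on symbol 0: members go to different blocks, giving {A,E} and {B}.
The partition is now stable with 4 blocks: {A,E} | {C} | {D,F} | {B}.
State E belongs to the block {A,E}, which has 2 states.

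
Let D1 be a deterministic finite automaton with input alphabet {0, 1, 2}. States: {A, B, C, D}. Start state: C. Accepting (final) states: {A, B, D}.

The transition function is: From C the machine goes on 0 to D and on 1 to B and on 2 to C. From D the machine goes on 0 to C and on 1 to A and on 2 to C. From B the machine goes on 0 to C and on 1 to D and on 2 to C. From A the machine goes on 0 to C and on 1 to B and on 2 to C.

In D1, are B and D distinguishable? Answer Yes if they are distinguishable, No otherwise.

No

Every state is reachable, so we keep all 4.
P0 = {A,B,D} | {C}.
No further refinement is possible. Final partition (2 blocks): {A,B,D} | {C}.
B and D lie in the same block of the stable partition, so they are equivalent — no string distinguishes them.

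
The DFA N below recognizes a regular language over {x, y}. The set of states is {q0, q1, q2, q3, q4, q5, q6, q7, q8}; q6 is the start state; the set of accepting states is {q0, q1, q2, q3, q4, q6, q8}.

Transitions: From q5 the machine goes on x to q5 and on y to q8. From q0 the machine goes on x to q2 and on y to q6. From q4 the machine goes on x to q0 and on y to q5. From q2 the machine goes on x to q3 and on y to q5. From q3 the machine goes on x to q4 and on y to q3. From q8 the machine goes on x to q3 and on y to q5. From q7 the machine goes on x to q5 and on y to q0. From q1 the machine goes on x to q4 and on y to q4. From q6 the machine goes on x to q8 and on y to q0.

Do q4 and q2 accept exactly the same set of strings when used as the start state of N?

First remove the unreachable states {q1,q7}; 7 states remain.
Initial partition by acceptance: {q0,q2,q3,q4,q6,q8} | {q5}.
On input y, block {q0,q2,q3,q4,q6,q8} splits into {q0,q3,q6} and {q2,q4,q8}.
The partition is now stable with 3 blocks: {q0,q3,q6} | {q5} | {q2,q4,q8}.
q4 and q2 lie in the same block of the stable partition, so they are equivalent — no string distinguishes them.

Yes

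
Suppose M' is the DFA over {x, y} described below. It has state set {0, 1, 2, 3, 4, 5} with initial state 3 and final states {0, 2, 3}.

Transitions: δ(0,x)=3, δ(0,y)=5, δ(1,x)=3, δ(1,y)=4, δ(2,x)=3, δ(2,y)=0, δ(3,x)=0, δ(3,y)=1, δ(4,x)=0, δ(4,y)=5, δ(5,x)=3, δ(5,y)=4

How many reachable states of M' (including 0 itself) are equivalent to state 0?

2

First remove the unreachable states {2}; 5 states remain.
P0 = {0,3} | {1,4,5}.
No further refinement is possible. Final partition (2 blocks): {0,3} | {1,4,5}.
State 0 belongs to the block {0,3}, which has 2 states.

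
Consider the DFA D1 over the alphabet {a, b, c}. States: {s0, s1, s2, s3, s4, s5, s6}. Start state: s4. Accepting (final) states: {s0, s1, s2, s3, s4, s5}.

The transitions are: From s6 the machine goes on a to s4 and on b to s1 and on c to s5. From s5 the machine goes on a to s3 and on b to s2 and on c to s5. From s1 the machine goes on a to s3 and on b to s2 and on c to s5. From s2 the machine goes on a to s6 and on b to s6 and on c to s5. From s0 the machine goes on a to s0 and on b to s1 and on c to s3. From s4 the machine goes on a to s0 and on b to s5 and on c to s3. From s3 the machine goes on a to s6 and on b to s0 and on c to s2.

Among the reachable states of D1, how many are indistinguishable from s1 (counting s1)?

Every state is reachable, so we keep all 7.
P0 = {s0,s1,s2,s3,s4,s5} | {s6}.
Refine {s0,s1,s2,s3,s4,s5} on symbol a: members go to different blocks, giving {s0,s1,s4,s5} and {s2,s3}.
On input a, block {s0,s1,s4,s5} splits into {s0,s4} and {s1,s5}.
Refine {s2,s3} on symbol b: members go to different blocks, giving {s2} and {s3}.
No further refinement is possible. Final partition (5 blocks): {s0,s4} | {s6} | {s2} | {s1,s5} | {s3}.
The equivalence class containing s1 is {s1,s5}, of size 2.

2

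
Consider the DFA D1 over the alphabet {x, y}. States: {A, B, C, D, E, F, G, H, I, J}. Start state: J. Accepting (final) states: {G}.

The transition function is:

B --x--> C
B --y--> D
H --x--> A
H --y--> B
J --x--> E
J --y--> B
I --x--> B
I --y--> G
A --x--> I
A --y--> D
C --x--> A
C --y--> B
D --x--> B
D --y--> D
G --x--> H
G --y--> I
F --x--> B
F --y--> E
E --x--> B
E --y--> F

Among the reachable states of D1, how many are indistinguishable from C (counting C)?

Initial partition by acceptance: {G} | {A,B,C,D,E,F,H,I,J}.
On input y, block {A,B,C,D,E,F,H,I,J} splits into {A,B,C,D,E,F,H,J} and {I}.
Refine {A,B,C,D,E,F,H,J} on symbol x: members go to different blocks, giving {B,C,D,E,F,H,J} and {A}.
On input x, block {B,C,D,E,F,H,J} splits into {B,D,E,F,J} and {C,H}.
Refine {B,D,E,F,J} on symbol x: members go to different blocks, giving {D,E,F,J} and {B}.
Refine {D,E,F,J} on symbol x: members go to different blocks, giving {D,E,F} and {J}.
Stable partition: {G} | {D,E,F} | {I} | {A} | {C,H} | {B} | {J} — 7 equivalence classes.
State C belongs to the block {C,H}, which has 2 states.

2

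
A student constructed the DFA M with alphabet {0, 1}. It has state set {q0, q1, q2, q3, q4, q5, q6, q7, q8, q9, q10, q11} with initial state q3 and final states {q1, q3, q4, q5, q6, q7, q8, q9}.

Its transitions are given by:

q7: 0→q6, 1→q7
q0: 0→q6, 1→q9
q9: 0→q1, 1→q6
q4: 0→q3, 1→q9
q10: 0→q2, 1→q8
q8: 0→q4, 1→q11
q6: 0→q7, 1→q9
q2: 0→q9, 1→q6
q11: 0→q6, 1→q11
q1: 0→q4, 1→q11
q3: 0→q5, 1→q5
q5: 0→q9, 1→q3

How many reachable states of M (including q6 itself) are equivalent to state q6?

First remove the unreachable states {q0,q2,q8,q10}; 8 states remain.
Initial partition by acceptance: {q1,q3,q4,q5,q6,q7,q9} | {q11}.
Split {q1,q3,q4,q5,q6,q7,q9} by δ(·,1) → {q3,q4,q5,q6,q7,q9} and {q1}.
On input 0, block {q3,q4,q5,q6,q7,q9} splits into {q3,q4,q5,q6,q7} and {q9}.
Refine {q3,q4,q5,q6,q7} on symbol 0: members go to different blocks, giving {q3,q4,q6,q7} and {q5}.
Split {q3,q4,q6,q7} by δ(·,0) → {q4,q6,q7} and {q3}.
On input 0, block {q4,q6,q7} splits into {q6,q7} and {q4}.
Split {q6,q7} by δ(·,1) → {q6} and {q7}.
Stable partition: {q6} | {q11} | {q1} | {q9} | {q5} | {q3} | {q4} | {q7} — 8 equivalence classes.
The equivalence class containing q6 is {q6}, of size 1.

1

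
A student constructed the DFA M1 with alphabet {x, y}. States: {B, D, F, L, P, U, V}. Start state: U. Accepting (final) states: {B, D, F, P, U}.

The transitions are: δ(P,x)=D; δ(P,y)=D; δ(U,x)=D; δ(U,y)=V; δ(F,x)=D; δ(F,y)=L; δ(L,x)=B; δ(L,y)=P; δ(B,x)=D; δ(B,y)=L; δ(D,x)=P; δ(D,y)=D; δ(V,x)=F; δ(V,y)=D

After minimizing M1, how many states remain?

3

Initial partition by acceptance: {B,D,F,P,U} | {L,V}.
Split {B,D,F,P,U} by δ(·,y) → {B,F,U} and {D,P}.
The partition is now stable with 3 blocks: {B,F,U} | {L,V} | {D,P}.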